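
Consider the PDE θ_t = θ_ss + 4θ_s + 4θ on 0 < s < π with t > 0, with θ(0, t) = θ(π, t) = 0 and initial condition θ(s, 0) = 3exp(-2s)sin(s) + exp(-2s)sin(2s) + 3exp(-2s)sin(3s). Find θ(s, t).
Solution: Substitute θ = exp(-2s)u, i.e. u = exp(2s)θ.
By the product rule, θ_s = exp(-2s)(u_s - 2u), θ_ss = exp(-2s)(u_ss - 4u_s + 4u), θ_t = exp(-2s)u_t.
Substituting into the PDE and dividing by exp(-2s): u_t = (u_ss - 4u_s + 4u) + 4(u_s - 2u) + 4u.
The lower-order terms cancel, leaving the standard heat equation u_t = u_ss.
Initial data for u: u(s,0) = exp(2s)θ(s,0) = 3sin(s) + sin(2s) + 3sin(3s). The boundary conditions carry over: u(0,t) = u(π,t) = 0.
Solve for u:
  Using separation of variables u = X(s)G(t):
  Eigenfunctions: sin(ns), n = 1, 2, 3, ...
  General solution: u(s, t) = Σ c_n sin(ns) exp(-n² t)
  Matching u(s,0) = 3sin(s) + sin(2s) + 3sin(3s) term by term: c_1=3, c_2=1, c_3=3.
Hence u(s,t) = 3exp(-t)sin(s) + exp(-4t)sin(2s) + 3exp(-9t)sin(3s).
Transform back: θ(s,t) = exp(-2s)u(s,t).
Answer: θ(s, t) = 3exp(-2s)exp(-t)sin(s) + exp(-2s)exp(-4t)sin(2s) + 3exp(-2s)exp(-9t)sin(3s)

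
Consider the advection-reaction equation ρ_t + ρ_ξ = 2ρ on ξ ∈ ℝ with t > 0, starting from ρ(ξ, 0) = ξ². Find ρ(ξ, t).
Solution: Substitute ρ = exp(2t)u, i.e. u = exp(-2t)ρ.
By the product rule, ρ_t = exp(2t)(u_t + 2u), ρ_ξ = exp(2t)u_ξ.
Substituting into the PDE and dividing by exp(2t): u_t + 2u + u_ξ = 2u.
The lower-order terms cancel, leaving the standard advection equation u_t + u_ξ = 0.
Initial data for u: u(ξ,0) = ρ(ξ,0) = ξ².
Solve for u:
  By method of characteristics (waves move right with speed 1):
  Along characteristics ξ - t = const, u is constant, so u(ξ,t) = f(ξ - t) with f = u(·, 0).
Hence u(ξ,t) = t² - 2tξ + ξ².
Transform back: ρ(ξ,t) = exp(2t)u(ξ,t).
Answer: ρ(ξ, t) = t²exp(2t) - 2tξexp(2t) + ξ²exp(2t)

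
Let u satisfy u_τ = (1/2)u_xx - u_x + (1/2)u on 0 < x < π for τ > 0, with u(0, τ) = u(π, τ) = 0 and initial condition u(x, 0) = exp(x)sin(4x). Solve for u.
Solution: Substitute u = exp(x)w.
Then u_x = exp(x)(w_x + w), u_xx = exp(x)(w_xx + 2w_x + w), u_τ = exp(x)w_τ; substituting and dividing by exp(x), the lower-order terms cancel: w_τ = (1/2)w_xx (standard heat equation).
Data for w: w(x,0) = exp(-x)u(x,0) = sin(4x). The boundary conditions carry over: w(0,τ) = w(π,τ) = 0.
Separating variables: w = Σ c_n exp(-n²τ/2) sin(nx). From w(x,0) = sin(4x): c_4=1.
So w(x,τ) = exp(-8τ)sin(4x), and u(x,τ) = exp(x)w(x,τ).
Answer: u(x, τ) = exp(x)exp(-8τ)sin(4x)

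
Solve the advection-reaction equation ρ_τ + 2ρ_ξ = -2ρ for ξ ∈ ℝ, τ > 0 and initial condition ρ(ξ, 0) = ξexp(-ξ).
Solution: Substitute ρ = exp(-ξ)u, i.e. u = exp(ξ)ρ.
By the product rule, ρ_ξ = exp(-ξ)(u_ξ - u), ρ_τ = exp(-ξ)u_τ.
Substituting into the PDE and dividing by exp(-ξ): u_τ + 2(u_ξ - u) = -2u.
The lower-order terms cancel, leaving the standard advection equation u_τ + 2u_ξ = 0.
Initial data for u: u(ξ,0) = exp(ξ)ρ(ξ,0) = ξ.
Solve for u:
  By method of characteristics (waves move right with speed 2):
  Along characteristics ξ - 2τ = const, u is constant, so u(ξ,τ) = f(ξ - 2τ) with f = u(·, 0).
Hence u(ξ,τ) = ξ - 2τ.
Transform back: ρ(ξ,τ) = exp(-ξ)u(ξ,τ).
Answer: ρ(ξ, τ) = ξexp(-ξ) - 2τexp(-ξ)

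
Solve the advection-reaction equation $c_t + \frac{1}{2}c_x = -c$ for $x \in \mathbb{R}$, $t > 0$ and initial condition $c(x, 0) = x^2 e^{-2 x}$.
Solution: Substitute $c = e^{-2x}u$.
Then $c_x = e^{-2x}(u_x - 2u)$, $c_t = e^{-2x}u_t$; substituting and dividing by $e^{-2x}$, the lower-order terms cancel: $u_t + \frac{1}{2}u_x = 0$ (standard advection equation).
Data for $u$: $u(x,0) = e^{2x}c(x,0) = x^2$.
By characteristics ($dx/dt = 1/2$), $u(x,t) = f(x - \frac{1}{2}t)$ with $f = u( \cdot , 0)$.
So $u(x,t) = \frac{1}{4} t^2 - t x + x^2$, and $c(x,t) = e^{-2x}u(x,t)$.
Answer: $c(x, t) = \frac{1}{4} t^2 e^{-2 x} -  t x e^{-2 x} + x^2 e^{-2 x}$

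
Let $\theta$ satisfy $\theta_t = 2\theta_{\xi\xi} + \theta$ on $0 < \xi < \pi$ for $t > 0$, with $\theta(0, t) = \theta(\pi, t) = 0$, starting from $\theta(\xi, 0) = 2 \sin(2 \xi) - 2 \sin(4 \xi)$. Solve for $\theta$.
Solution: Substitute $\theta = e^{t}u$, i.e. $u = e^{-t}\theta$.
By the product rule, $\theta_t = e^{t}(u_t + u)$, $\theta_{\xi\xi} = e^{t}u_{\xi\xi}$.
Substituting into the PDE and dividing by $e^{t}$: $u_t + u = 2u_{\xi\xi} + u$.
The lower-order terms cancel, leaving the standard heat equation $u_t = 2u_{\xi\xi}$.
Initial data for $u$: $u(\xi,0) = \theta(\xi,0) = 2 \sin(2 \xi) - 2 \sin(4 \xi)$. The boundary conditions carry over: $u(0,t) = u(\pi,t) = 0$.
Solve for $u$:
  Using separation of variables $u = X(\xi)G(t)$:
  Eigenfunctions: $\sin(n\xi)$, $n = 1, 2, 3, \ldots$
  General solution: $u(\xi, t) = \sum c_n \sin(n\xi) e^{-2n^2 t}$
  Matching $u(\xi,0) = 2 \sin(2 \xi) - 2 \sin(4 \xi)$ term by term: $c_2=2, c_4=-2$.
Hence $u(\xi,t) = 2 e^{-8 t} \sin(2 \xi) - 2 e^{-32 t} \sin(4 \xi)$.
Transform back: $\theta(\xi,t) = e^{t}u(\xi,t)$.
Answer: $\theta(\xi, t) = 2 e^{-7 t} \sin(2 \xi) - 2 e^{-31 t} \sin(4 \xi)$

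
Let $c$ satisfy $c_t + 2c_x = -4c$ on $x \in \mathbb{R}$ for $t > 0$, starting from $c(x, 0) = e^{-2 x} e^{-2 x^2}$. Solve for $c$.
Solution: Substitute $c = e^{-2x}u$, i.e. $u = e^{2x}c$.
By the product rule, $c_x = e^{-2x}(u_x - 2u)$, $c_t = e^{-2x}u_t$.
Substituting into the PDE and dividing by $e^{-2x}$: $u_t + 2(u_x - 2u) = -4u$.
The lower-order terms cancel, leaving the standard advection equation $u_t + 2u_x = 0$.
Initial data for $u$: $u(x,0) = e^{2x}c(x,0) = e^{-2 x^2}$.
Solve for $u$:
  By method of characteristics (waves move right with speed 2):
  Along characteristics $x - 2t =$ const, $u$ is constant, so $u(x,t) = f(x - 2t)$ with $f = u( \cdot , 0)$.
Hence $u(x,t) = e^{-2 (-2 t + x)^2}$.
Transform back: $c(x,t) = e^{-2x}u(x,t)$.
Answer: $c(x, t) = e^{-2 x} e^{-2 (-2 t + x)^2}$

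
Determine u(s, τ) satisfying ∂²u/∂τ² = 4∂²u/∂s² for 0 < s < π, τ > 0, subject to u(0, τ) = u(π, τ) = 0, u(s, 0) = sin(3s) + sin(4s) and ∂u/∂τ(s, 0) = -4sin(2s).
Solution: Separating variables: u = Σ [A_n cos(ω_n τ) + B_n sin(ω_n τ)] sin(ns), ω_n = 2n. From ICs (B_n = velocity coefficient / ω_n): A_3=1, A_4=1, B_2=-1.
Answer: u(s, τ) = -sin(2s)sin(4τ) + sin(3s)cos(6τ) + sin(4s)cos(8τ)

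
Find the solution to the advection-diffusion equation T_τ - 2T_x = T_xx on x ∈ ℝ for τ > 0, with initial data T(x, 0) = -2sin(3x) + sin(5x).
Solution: Moving frame: η = x + 2τ, σ = τ, T = u(η,σ), so T_τ = u_σ + 2u_η and T_xx = u_ηη.
Hence T_τ - 2T_x = u_σ and the PDE becomes the heat equation u_σ = u_ηη on η ∈ ℝ.
Initial data: u(η,0) = T(η,0) = -2sin(3η) + sin(5η). Each mode sin(nη) decays as exp(-n²σ) on ℝ, so u(η,σ) = Σ c_n exp(-n²σ) sin(nη) with c_3=-2, c_5=1: u(η,σ) = -2exp(-9σ)sin(3η) + exp(-25σ)sin(5η).
Substituting back: T(x,τ) = u(x + 2τ, τ).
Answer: T(x, τ) = -2exp(-9τ)sin(3x + 6τ) + exp(-25τ)sin(5x + 10τ)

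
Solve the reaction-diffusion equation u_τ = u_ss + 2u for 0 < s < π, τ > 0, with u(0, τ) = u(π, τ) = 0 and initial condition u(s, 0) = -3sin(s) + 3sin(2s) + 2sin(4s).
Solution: Substitute u = exp(2τ)w.
Then u_τ = exp(2τ)(w_τ + 2w), u_ss = exp(2τ)w_ss; substituting and dividing by exp(2τ), the lower-order terms cancel: w_τ = w_ss (standard heat equation).
Data for w: w(s,0) = u(s,0) = -3sin(s) + 3sin(2s) + 2sin(4s). The boundary conditions carry over: w(0,τ) = w(π,τ) = 0.
Separating variables: w = Σ c_n exp(-n²τ) sin(ns). From w(s,0) = -3sin(s) + 3sin(2s) + 2sin(4s): c_1=-3, c_2=3, c_4=2.
So w(s,τ) = -3exp(-τ)sin(s) + 3exp(-4τ)sin(2s) + 2exp(-16τ)sin(4s), and u(s,τ) = exp(2τ)w(s,τ).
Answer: u(s, τ) = -3exp(τ)sin(s) + 3exp(-2τ)sin(2s) + 2exp(-14τ)sin(4s)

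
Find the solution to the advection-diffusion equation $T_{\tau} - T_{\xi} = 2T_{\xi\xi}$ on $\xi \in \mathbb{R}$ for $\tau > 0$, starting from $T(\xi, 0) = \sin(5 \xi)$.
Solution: Change to a moving frame: let $\eta = \xi + \tau$, $\sigma = \tau$ and write $T(\xi,\tau) = u(\eta,\sigma)$.
By the chain rule $T_{\tau} = u_{\sigma} + u_{\eta}$, $T_{\xi} = u_{\eta}$, $T_{\xi\xi} = u_{\eta\eta}$.
Then $T_{\tau} - T_{\xi} = u_{\sigma}$: the advection term cancels and the PDE becomes the heat equation $u_{\sigma} = 2u_{\eta\eta}$ on $\eta \in \mathbb{R}$.
Initial data: $u(\eta,0) = T(\eta,0) = \sin(5 \eta)$.
On $\eta \in \mathbb{R}$ each mode satisfies $(\sin(n\eta))'' = -n^2 \sin(n\eta)$, so $e^{-2n^2\sigma} \sin(n\eta)$ solves the heat equation; by superposition $u(\eta,\sigma) = \sum c_n e^{-2n^2\sigma} \sin(n\eta)$.
Reading off the coefficients: $c_5=1$, so $u(\eta,\sigma) = e^{-50 \sigma} \sin(5 \eta)$.
Substituting back $\eta = \xi + \tau$, $\sigma = \tau$: $T(\xi,\tau) = u(\xi + \tau, \tau)$.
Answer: $T(\xi, \tau) = e^{-50 \tau} \sin(5 \tau + 5 \xi)$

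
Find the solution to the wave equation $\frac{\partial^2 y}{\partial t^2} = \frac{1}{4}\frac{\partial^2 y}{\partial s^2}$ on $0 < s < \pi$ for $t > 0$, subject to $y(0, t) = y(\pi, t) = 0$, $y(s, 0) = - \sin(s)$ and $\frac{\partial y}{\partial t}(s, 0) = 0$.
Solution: Separating variables: $y = \sum [A_n \cos(\omega_n t) + B_n \sin(\omega_n t)] \sin(ns)$, $\omega_n = n/2$. From ICs: $A_1=-1$.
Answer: $y(s, t) = - \sin(s) \cos(t/2)$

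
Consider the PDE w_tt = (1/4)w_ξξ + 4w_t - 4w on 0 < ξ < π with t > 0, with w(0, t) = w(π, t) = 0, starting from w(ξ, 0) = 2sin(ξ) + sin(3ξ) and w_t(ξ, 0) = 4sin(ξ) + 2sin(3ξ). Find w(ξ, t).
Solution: Substitute w = exp(2t)u, i.e. u = exp(-2t)w.
By the product rule, w_t = exp(2t)(u_t + 2u), w_tt = exp(2t)(u_tt + 4u_t + 4u), w_ξξ = exp(2t)u_ξξ.
Substituting into the PDE and dividing by exp(2t): u_tt + 4u_t + 4u = (1/4)u_ξξ + 4(u_t + 2u) - 4u.
The lower-order terms cancel, leaving the standard wave equation u_tt = (1/4)u_ξξ.
Initial data for u: u(ξ,0) = w(ξ,0) = 2sin(ξ) + sin(3ξ); u_t(ξ,0) = w_t(ξ,0) - 2w(ξ,0) = 0. The boundary conditions carry over: u(0,t) = u(π,t) = 0.
Solve for u:
  Using separation of variables u = X(ξ)T(t):
  Eigenfunctions: sin(nξ), n = 1, 2, 3, ...
  General solution: u(ξ, t) = Σ [A_n cos(n t/2) + B_n sin(n t/2)] sin(nξ)
  From u(ξ,0) = 2sin(ξ) + sin(3ξ): A_1=2, A_3=1. From u_t(ξ,0) = 0: all B_n = 0.
Hence u(ξ,t) = 2sin(ξ)cos(t/2) + sin(3ξ)cos(3t/2).
Transform back: w(ξ,t) = exp(2t)u(ξ,t).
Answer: w(ξ, t) = 2exp(2t)sin(ξ)cos(t/2) + exp(2t)sin(3ξ)cos(3t/2)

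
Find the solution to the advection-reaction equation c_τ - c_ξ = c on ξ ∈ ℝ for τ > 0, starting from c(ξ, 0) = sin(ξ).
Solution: Substitute c = exp(τ)u, i.e. u = exp(-τ)c.
By the product rule, c_τ = exp(τ)(u_τ + u), c_ξ = exp(τ)u_ξ.
Substituting into the PDE and dividing by exp(τ): u_τ + u - u_ξ = u.
The lower-order terms cancel, leaving the standard advection equation u_τ - u_ξ = 0.
Initial data for u: u(ξ,0) = c(ξ,0) = sin(ξ).
Solve for u:
  By method of characteristics (waves move left with speed 1):
  Along characteristics ξ + τ = const, u is constant, so u(ξ,τ) = f(ξ + τ) with f = u(·, 0).
Hence u(ξ,τ) = sin(ξ + τ).
Transform back: c(ξ,τ) = exp(τ)u(ξ,τ).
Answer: c(ξ, τ) = exp(τ)sin(ξ + τ)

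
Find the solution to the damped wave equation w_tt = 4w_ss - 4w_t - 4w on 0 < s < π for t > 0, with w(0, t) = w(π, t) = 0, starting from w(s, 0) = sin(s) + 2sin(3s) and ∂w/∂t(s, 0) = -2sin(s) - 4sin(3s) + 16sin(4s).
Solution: Substitute w = exp(-2t)u.
Then w_t = exp(-2t)(u_t - 2u), w_tt = exp(-2t)(u_tt - 4u_t + 4u), w_ss = exp(-2t)u_ss; substituting and dividing by exp(-2t), the lower-order terms cancel: u_tt = 4u_ss (standard wave equation).
Data for u: u(s,0) = w(s,0) = sin(s) + 2sin(3s); u_t(s,0) = w_t(s,0) + 2w(s,0) = 16sin(4s). The boundary conditions carry over: u(0,t) = u(π,t) = 0.
Separating variables: u = Σ [A_n cos(ω_n t) + B_n sin(ω_n t)] sin(ns), ω_n = 2n. From ICs (B_n = velocity coefficient / ω_n): A_1=1, A_3=2, B_4=2.
So u(s,t) = sin(s)cos(2t) + 2sin(3s)cos(6t) + 2sin(4s)sin(8t), and w(s,t) = exp(-2t)u(s,t).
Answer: w(s, t) = exp(-2t)sin(s)cos(2t) + 2exp(-2t)sin(3s)cos(6t) + 2exp(-2t)sin(4s)sin(8t)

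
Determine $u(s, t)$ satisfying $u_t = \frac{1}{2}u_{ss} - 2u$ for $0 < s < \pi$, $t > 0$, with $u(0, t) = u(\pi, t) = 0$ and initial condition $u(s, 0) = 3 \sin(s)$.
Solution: Substitute $u = e^{-2t}w$, i.e. $w = e^{2t}u$.
By the product rule, $u_t = e^{-2t}(w_t - 2w)$, $u_{ss} = e^{-2t}w_{ss}$.
Substituting into the PDE and dividing by $e^{-2t}$: $w_t - 2w = \frac{1}{2}w_{ss} - 2w$.
The lower-order terms cancel, leaving the standard heat equation $w_t = \frac{1}{2}w_{ss}$.
Initial data for $w$: $w(s,0) = u(s,0) = 3 \sin(s)$. The boundary conditions carry over: $w(0,t) = w(\pi,t) = 0$.
Solve for $w$:
  Using separation of variables $w = X(s)T(t)$:
  Eigenfunctions: $\sin(ns)$, $n = 1, 2, 3, \ldots$
  General solution: $w(s, t) = \sum c_n \sin(ns) e^{-n^2 t/2}$
  Matching $w(s,0) = 3 \sin(s)$ term by term: $c_1=3$.
Hence $w(s,t) = 3 e^{-t/2} \sin(s)$.
Transform back: $u(s,t) = e^{-2t}w(s,t)$.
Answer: $u(s, t) = 3 e^{-5 t/2} \sin(s)$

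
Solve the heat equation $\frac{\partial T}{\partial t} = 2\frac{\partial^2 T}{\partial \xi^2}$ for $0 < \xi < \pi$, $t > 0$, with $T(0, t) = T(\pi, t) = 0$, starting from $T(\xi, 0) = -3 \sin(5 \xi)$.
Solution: Using separation of variables $T = X(\xi)G(t)$:
Eigenfunctions: $\sin(n\xi)$, $n = 1, 2, 3, \ldots$
General solution: $T(\xi, t) = \sum c_n \sin(n\xi) e^{-2n^2 t}$
Matching $T(\xi,0) = -3 \sin(5 \xi)$ term by term: $c_5=-3$.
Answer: $T(\xi, t) = -3 e^{-50 t} \sin(5 \xi)$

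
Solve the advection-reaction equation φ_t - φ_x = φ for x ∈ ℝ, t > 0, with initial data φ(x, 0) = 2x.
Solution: Substitute φ = exp(t)u.
Then φ_t = exp(t)(u_t + u), φ_x = exp(t)u_x; substituting and dividing by exp(t), the lower-order terms cancel: u_t - u_x = 0 (standard advection equation).
Data for u: u(x,0) = φ(x,0) = 2x.
By characteristics (dx/dt = -1), u(x,t) = f(x + t) with f = u(·, 0).
So u(x,t) = 2t + 2x, and φ(x,t) = exp(t)u(x,t).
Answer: φ(x, t) = 2texp(t) + 2xexp(t)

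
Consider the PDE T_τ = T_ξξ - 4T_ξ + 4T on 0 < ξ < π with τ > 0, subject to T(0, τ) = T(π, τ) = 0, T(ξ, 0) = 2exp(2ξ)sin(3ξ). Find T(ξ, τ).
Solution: Substitute T = exp(2ξ)u.
Then T_ξ = exp(2ξ)(u_ξ + 2u), T_ξξ = exp(2ξ)(u_ξξ + 4u_ξ + 4u), T_τ = exp(2ξ)u_τ; substituting and dividing by exp(2ξ), the lower-order terms cancel: u_τ = u_ξξ (standard heat equation).
Data for u: u(ξ,0) = exp(-2ξ)T(ξ,0) = 2sin(3ξ). The boundary conditions carry over: u(0,τ) = u(π,τ) = 0.
Separating variables: u = Σ c_n exp(-n²τ) sin(nξ). From u(ξ,0) = 2sin(3ξ): c_3=2.
So u(ξ,τ) = 2exp(-9τ)sin(3ξ), and T(ξ,τ) = exp(2ξ)u(ξ,τ).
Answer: T(ξ, τ) = 2exp(2ξ)exp(-9τ)sin(3ξ)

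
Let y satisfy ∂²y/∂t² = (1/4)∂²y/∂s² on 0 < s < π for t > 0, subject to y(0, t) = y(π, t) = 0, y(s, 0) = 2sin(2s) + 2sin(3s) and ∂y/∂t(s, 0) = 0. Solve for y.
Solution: Using separation of variables y = X(s)T(t):
Eigenfunctions: sin(ns), n = 1, 2, 3, ...
General solution: y(s, t) = Σ [A_n cos(n t/2) + B_n sin(n t/2)] sin(ns)
From y(s,0) = 2sin(2s) + 2sin(3s): A_2=2, A_3=2. From y_t(s,0) = 0: all B_n = 0.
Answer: y(s, t) = 2sin(2s)cos(t) + 2sin(3s)cos(3t/2)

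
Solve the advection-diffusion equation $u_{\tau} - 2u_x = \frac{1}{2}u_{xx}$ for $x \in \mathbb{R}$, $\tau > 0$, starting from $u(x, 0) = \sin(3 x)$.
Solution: Moving frame: $\eta = x + 2\tau$, $\sigma = \tau$, $u = w(\eta,\sigma)$, so $u_{\tau} = w_{\sigma} + 2w_{\eta}$ and $u_{xx} = w_{\eta\eta}$.
Hence $u_{\tau} - 2u_x = w_{\sigma}$ and the PDE becomes the heat equation $w_{\sigma} = \frac{1}{2}w_{\eta\eta}$ on $\eta \in \mathbb{R}$.
Initial data: $w(\eta,0) = u(\eta,0) = \sin(3 \eta)$. Each mode $\sin(n\eta)$ decays as $e^{-n^2\sigma/2}$ on $\mathbb{R}$, so $w(\eta,\sigma) = \sum c_n e^{-n^2\sigma/2} \sin(n\eta)$ with $c_3=1$: $w(\eta,\sigma) = e^{-9 \sigma/2} \sin(3 \eta)$.
Substituting back: $u(x,\tau) = w(x + 2\tau, \tau)$.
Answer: $u(x, \tau) = e^{-9 \tau/2} \sin(6 \tau + 3 x)$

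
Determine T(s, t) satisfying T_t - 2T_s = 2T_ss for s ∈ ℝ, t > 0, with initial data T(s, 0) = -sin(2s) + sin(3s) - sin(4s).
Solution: Moving frame: η = s + 2t, σ = t, T = u(η,σ), so T_t = u_σ + 2u_η and T_ss = u_ηη.
Hence T_t - 2T_s = u_σ and the PDE becomes the heat equation u_σ = 2u_ηη on η ∈ ℝ.
Initial data: u(η,0) = T(η,0) = -sin(2η) + sin(3η) - sin(4η). Each mode sin(nη) decays as exp(-2n²σ) on ℝ, so u(η,σ) = Σ c_n exp(-2n²σ) sin(nη) with c_2=-1, c_3=1, c_4=-1: u(η,σ) = -exp(-8σ)sin(2η) + exp(-18σ)sin(3η) - exp(-32σ)sin(4η).
Substituting back: T(s,t) = u(s + 2t, t).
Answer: T(s, t) = -exp(-8t)sin(2s + 4t) + exp(-18t)sin(3s + 6t) - exp(-32t)sin(4s + 8t)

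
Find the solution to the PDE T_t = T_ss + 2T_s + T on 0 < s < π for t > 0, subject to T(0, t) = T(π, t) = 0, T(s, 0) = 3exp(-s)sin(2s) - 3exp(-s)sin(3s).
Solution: Substitute T = exp(-s)u, i.e. u = exp(s)T.
By the product rule, T_s = exp(-s)(u_s - u), T_ss = exp(-s)(u_ss - 2u_s + u), T_t = exp(-s)u_t.
Substituting into the PDE and dividing by exp(-s): u_t = (u_ss - 2u_s + u) + 2(u_s - u) + u.
The lower-order terms cancel, leaving the standard heat equation u_t = u_ss.
Initial data for u: u(s,0) = exp(s)T(s,0) = 3sin(2s) - 3sin(3s). The boundary conditions carry over: u(0,t) = u(π,t) = 0.
Solve for u:
  Using separation of variables u = X(s)G(t):
  Eigenfunctions: sin(ns), n = 1, 2, 3, ...
  General solution: u(s, t) = Σ c_n sin(ns) exp(-n² t)
  Matching u(s,0) = 3sin(2s) - 3sin(3s) term by term: c_2=3, c_3=-3.
Hence u(s,t) = 3exp(-4t)sin(2s) - 3exp(-9t)sin(3s).
Transform back: T(s,t) = exp(-s)u(s,t).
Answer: T(s, t) = 3exp(-s)exp(-4t)sin(2s) - 3exp(-s)exp(-9t)sin(3s)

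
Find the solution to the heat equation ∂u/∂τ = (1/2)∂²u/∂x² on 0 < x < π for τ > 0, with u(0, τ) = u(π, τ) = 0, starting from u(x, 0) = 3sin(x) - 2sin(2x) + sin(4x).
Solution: Separating variables: u = Σ c_n exp(-n²τ/2) sin(nx). From u(x,0) = 3sin(x) - 2sin(2x) + sin(4x): c_1=3, c_2=-2, c_4=1.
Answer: u(x, τ) = -2exp(-2τ)sin(2x) + exp(-8τ)sin(4x) + 3exp(-τ/2)sin(x)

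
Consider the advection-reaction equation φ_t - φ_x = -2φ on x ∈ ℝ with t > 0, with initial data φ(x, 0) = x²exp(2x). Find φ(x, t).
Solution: Substitute φ = exp(2x)u.
Then φ_x = exp(2x)(u_x + 2u), φ_t = exp(2x)u_t; substituting and dividing by exp(2x), the lower-order terms cancel: u_t - u_x = 0 (standard advection equation).
Data for u: u(x,0) = exp(-2x)φ(x,0) = x².
By characteristics (dx/dt = -1), u(x,t) = f(x + t) with f = u(·, 0).
So u(x,t) = t² + 2tx + x², and φ(x,t) = exp(2x)u(x,t).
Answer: φ(x, t) = t²exp(2x) + 2txexp(2x) + x²exp(2x)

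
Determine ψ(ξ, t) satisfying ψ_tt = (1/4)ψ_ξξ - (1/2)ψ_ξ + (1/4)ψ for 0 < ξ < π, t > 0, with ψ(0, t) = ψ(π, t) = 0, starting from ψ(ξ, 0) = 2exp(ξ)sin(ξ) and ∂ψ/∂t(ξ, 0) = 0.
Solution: Substitute ψ = exp(ξ)u.
Then ψ_ξ = exp(ξ)(u_ξ + u), ψ_ξξ = exp(ξ)(u_ξξ + 2u_ξ + u), ψ_tt = exp(ξ)u_tt; substituting and dividing by exp(ξ), the lower-order terms cancel: u_tt = (1/4)u_ξξ (standard wave equation).
Data for u: u(ξ,0) = exp(-ξ)ψ(ξ,0) = 2sin(ξ); u_t(ξ,0) = exp(-ξ)ψ_t(ξ,0) = 0. The boundary conditions carry over: u(0,t) = u(π,t) = 0.
Separating variables: u = Σ [A_n cos(ω_n t) + B_n sin(ω_n t)] sin(nξ), ω_n = n/2. From ICs: A_1=2.
So u(ξ,t) = 2sin(ξ)cos(t/2), and ψ(ξ,t) = exp(ξ)u(ξ,t).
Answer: ψ(ξ, t) = 2exp(ξ)sin(ξ)cos(t/2)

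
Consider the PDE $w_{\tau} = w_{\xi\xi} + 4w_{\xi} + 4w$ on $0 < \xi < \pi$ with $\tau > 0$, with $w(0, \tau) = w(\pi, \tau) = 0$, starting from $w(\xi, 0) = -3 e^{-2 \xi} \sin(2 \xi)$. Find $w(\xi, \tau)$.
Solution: Substitute $w = e^{-2\xi}u$.
Then $w_{\xi} = e^{-2\xi}(u_{\xi} - 2u)$, $w_{\xi\xi} = e^{-2\xi}(u_{\xi\xi} - 4u_{\xi} + 4u)$, $w_{\tau} = e^{-2\xi}u_{\tau}$; substituting and dividing by $e^{-2\xi}$, the lower-order terms cancel: $u_{\tau} = u_{\xi\xi}$ (standard heat equation).
Data for $u$: $u(\xi,0) = e^{2\xi}w(\xi,0) = -3 \sin(2 \xi)$. The boundary conditions carry over: $u(0,\tau) = u(\pi,\tau) = 0$.
Separating variables: $u = \sum c_n e^{-n^2\tau} \sin(n\xi)$. From $u(\xi,0) = -3 \sin(2 \xi)$: $c_2=-3$.
So $u(\xi,\tau) = -3 e^{-4 \tau} \sin(2 \xi)$, and $w(\xi,\tau) = e^{-2\xi}u(\xi,\tau)$.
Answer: $w(\xi, \tau) = -3 e^{-4 \tau} e^{-2 \xi} \sin(2 \xi)$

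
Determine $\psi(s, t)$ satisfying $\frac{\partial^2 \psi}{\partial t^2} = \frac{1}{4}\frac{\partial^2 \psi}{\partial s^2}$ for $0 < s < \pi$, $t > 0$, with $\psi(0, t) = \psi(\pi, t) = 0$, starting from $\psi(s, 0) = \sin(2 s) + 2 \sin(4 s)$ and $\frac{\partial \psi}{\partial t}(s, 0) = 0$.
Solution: Separating variables: $\psi = \sum [A_n \cos(\omega_n t) + B_n \sin(\omega_n t)] \sin(ns)$, $\omega_n = n/2$. From ICs: $A_2=1, A_4=2$.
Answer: $\psi(s, t) = \sin(2 s) \cos(t) + 2 \sin(4 s) \cos(2 t)$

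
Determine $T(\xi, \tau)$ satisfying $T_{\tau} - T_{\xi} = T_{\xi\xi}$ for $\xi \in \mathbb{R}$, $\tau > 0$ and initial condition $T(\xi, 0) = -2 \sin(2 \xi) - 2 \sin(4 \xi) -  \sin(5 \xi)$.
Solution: Moving frame: $\eta = \xi + \tau$, $\sigma = \tau$, $T = u(\eta,\sigma)$, so $T_{\tau} = u_{\sigma} + u_{\eta}$ and $T_{\xi\xi} = u_{\eta\eta}$.
Hence $T_{\tau} - T_{\xi} = u_{\sigma}$ and the PDE becomes the heat equation $u_{\sigma} = u_{\eta\eta}$ on $\eta \in \mathbb{R}$.
Initial data: $u(\eta,0) = T(\eta,0) = -2 \sin(2 \eta) - 2 \sin(4 \eta) - \sin(5 \eta)$. Each mode $\sin(n\eta)$ decays as $e^{-n^2\sigma}$ on $\mathbb{R}$, so $u(\eta,\sigma) = \sum c_n e^{-n^2\sigma} \sin(n\eta)$ with $c_2=-2, c_4=-2, c_5=-1$: $u(\eta,\sigma) = -2 e^{-4 \sigma} \sin(2 \eta) - 2 e^{-16 \sigma} \sin(4 \eta) - e^{-25 \sigma} \sin(5 \eta)$.
Substituting back: $T(\xi,\tau) = u(\xi + \tau, \tau)$.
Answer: $T(\xi, \tau) = -2 e^{-4 \tau} \sin(2 \tau + 2 \xi) - 2 e^{-16 \tau} \sin(4 \tau + 4 \xi) -  e^{-25 \tau} \sin(5 \tau + 5 \xi)$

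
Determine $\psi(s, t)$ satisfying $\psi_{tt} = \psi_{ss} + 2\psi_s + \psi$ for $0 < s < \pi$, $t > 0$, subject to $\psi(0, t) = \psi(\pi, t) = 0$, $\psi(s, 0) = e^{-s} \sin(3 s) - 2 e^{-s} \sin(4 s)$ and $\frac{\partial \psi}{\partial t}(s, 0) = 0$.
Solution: Substitute $\psi = e^{-s}u$, i.e. $u = e^{s}\psi$.
By the product rule, $\psi_s = e^{-s}(u_s - u)$, $\psi_{ss} = e^{-s}(u_{ss} - 2u_s + u)$, $\psi_{tt} = e^{-s}u_{tt}$.
Substituting into the PDE and dividing by $e^{-s}$: $u_{tt} = (u_{ss} - 2u_s + u) + 2(u_s - u) + u$.
The lower-order terms cancel, leaving the standard wave equation $u_{tt} = u_{ss}$.
Initial data for $u$: $u(s,0) = e^{s}\psi(s,0) = \sin(3 s) - 2 \sin(4 s)$; $u_t(s,0) = e^{s}\psi_t(s,0) = 0$. The boundary conditions carry over: $u(0,t) = u(\pi,t) = 0$.
Solve for $u$:
  Using separation of variables $u = X(s)T(t)$:
  Eigenfunctions: $\sin(ns)$, $n = 1, 2, 3, \ldots$
  General solution: $u(s, t) = \sum [A_n \cos(n t) + B_n \sin(n t)] \sin(ns)$
  From $u(s,0) = \sin(3 s) - 2 \sin(4 s)$: $A_3=1, A_4=-2$. From $u_t(s,0) = 0$: all $B_n = 0$.
Hence $u(s,t) = \sin(3 s) \cos(3 t) - 2 \sin(4 s) \cos(4 t)$.
Transform back: $\psi(s,t) = e^{-s}u(s,t)$.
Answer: $\psi(s, t) = e^{-s} \sin(3 s) \cos(3 t) - 2 e^{-s} \sin(4 s) \cos(4 t)$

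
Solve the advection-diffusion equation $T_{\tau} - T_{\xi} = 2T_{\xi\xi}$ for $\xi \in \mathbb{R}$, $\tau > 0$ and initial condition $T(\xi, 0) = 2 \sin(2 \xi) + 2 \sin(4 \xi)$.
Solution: Change to a moving frame: let $\eta = \xi + \tau$, $\sigma = \tau$ and write $T(\xi,\tau) = u(\eta,\sigma)$.
By the chain rule $T_{\tau} = u_{\sigma} + u_{\eta}$, $T_{\xi} = u_{\eta}$, $T_{\xi\xi} = u_{\eta\eta}$.
Then $T_{\tau} - T_{\xi} = u_{\sigma}$: the advection term cancels and the PDE becomes the heat equation $u_{\sigma} = 2u_{\eta\eta}$ on $\eta \in \mathbb{R}$.
Initial data: $u(\eta,0) = T(\eta,0) = 2 \sin(2 \eta) + 2 \sin(4 \eta)$.
On $\eta \in \mathbb{R}$ each mode satisfies $(\sin(n\eta))'' = -n^2 \sin(n\eta)$, so $e^{-2n^2\sigma} \sin(n\eta)$ solves the heat equation; by superposition $u(\eta,\sigma) = \sum c_n e^{-2n^2\sigma} \sin(n\eta)$.
Reading off the coefficients: $c_2=2, c_4=2$, so $u(\eta,\sigma) = 2 e^{-8 \sigma} \sin(2 \eta) + 2 e^{-32 \sigma} \sin(4 \eta)$.
Substituting back $\eta = \xi + \tau$, $\sigma = \tau$: $T(\xi,\tau) = u(\xi + \tau, \tau)$.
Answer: $T(\xi, \tau) = 2 e^{-8 \tau} \sin(2 \tau + 2 \xi) + 2 e^{-32 \tau} \sin(4 \tau + 4 \xi)$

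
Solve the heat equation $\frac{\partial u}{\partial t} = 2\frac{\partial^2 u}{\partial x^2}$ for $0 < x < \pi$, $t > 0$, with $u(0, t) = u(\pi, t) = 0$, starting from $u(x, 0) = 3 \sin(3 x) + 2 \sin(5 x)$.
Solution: Using separation of variables $u = X(x)T(t)$:
Eigenfunctions: $\sin(nx)$, $n = 1, 2, 3, \ldots$
General solution: $u(x, t) = \sum c_n \sin(nx) e^{-2n^2 t}$
Matching $u(x,0) = 3 \sin(3 x) + 2 \sin(5 x)$ term by term: $c_3=3, c_5=2$.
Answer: $u(x, t) = 3 e^{-18 t} \sin(3 x) + 2 e^{-50 t} \sin(5 x)$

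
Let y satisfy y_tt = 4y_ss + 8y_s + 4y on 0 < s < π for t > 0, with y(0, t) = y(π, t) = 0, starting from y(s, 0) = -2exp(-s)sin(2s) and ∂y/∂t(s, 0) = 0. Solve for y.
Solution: Substitute y = exp(-s)u, i.e. u = exp(s)y.
By the product rule, y_s = exp(-s)(u_s - u), y_ss = exp(-s)(u_ss - 2u_s + u), y_tt = exp(-s)u_tt.
Substituting into the PDE and dividing by exp(-s): u_tt = 4(u_ss - 2u_s + u) + 8(u_s - u) + 4u.
The lower-order terms cancel, leaving the standard wave equation u_tt = 4u_ss.
Initial data for u: u(s,0) = exp(s)y(s,0) = -2sin(2s); u_t(s,0) = exp(s)y_t(s,0) = 0. The boundary conditions carry over: u(0,t) = u(π,t) = 0.
Solve for u:
  Using separation of variables u = X(s)T(t):
  Eigenfunctions: sin(ns), n = 1, 2, 3, ...
  General solution: u(s, t) = Σ [A_n cos(2n t) + B_n sin(2n t)] sin(ns)
  From u(s,0) = -2sin(2s): A_2=-2. From u_t(s,0) = 0: all B_n = 0.
Hence u(s,t) = -2sin(2s)cos(4t).
Transform back: y(s,t) = exp(-s)u(s,t).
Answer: y(s, t) = -2exp(-s)sin(2s)cos(4t)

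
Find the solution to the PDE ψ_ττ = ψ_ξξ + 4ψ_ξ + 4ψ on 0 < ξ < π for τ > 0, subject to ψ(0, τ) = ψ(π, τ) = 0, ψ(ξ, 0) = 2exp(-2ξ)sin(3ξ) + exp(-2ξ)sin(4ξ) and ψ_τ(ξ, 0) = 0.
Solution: Substitute ψ = exp(-2ξ)u, i.e. u = exp(2ξ)ψ.
By the product rule, ψ_ξ = exp(-2ξ)(u_ξ - 2u), ψ_ξξ = exp(-2ξ)(u_ξξ - 4u_ξ + 4u), ψ_ττ = exp(-2ξ)u_ττ.
Substituting into the PDE and dividing by exp(-2ξ): u_ττ = (u_ξξ - 4u_ξ + 4u) + 4(u_ξ - 2u) + 4u.
The lower-order terms cancel, leaving the standard wave equation u_ττ = u_ξξ.
Initial data for u: u(ξ,0) = exp(2ξ)ψ(ξ,0) = 2sin(3ξ) + sin(4ξ); u_τ(ξ,0) = exp(2ξ)ψ_τ(ξ,0) = 0. The boundary conditions carry over: u(0,τ) = u(π,τ) = 0.
Solve for u:
  Using separation of variables u = X(ξ)T(τ):
  Eigenfunctions: sin(nξ), n = 1, 2, 3, ...
  General solution: u(ξ, τ) = Σ [A_n cos(n τ) + B_n sin(n τ)] sin(nξ)
  From u(ξ,0) = 2sin(3ξ) + sin(4ξ): A_3=2, A_4=1. From u_τ(ξ,0) = 0: all B_n = 0.
Hence u(ξ,τ) = 2sin(3ξ)cos(3τ) + sin(4ξ)cos(4τ).
Transform back: ψ(ξ,τ) = exp(-2ξ)u(ξ,τ).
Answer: ψ(ξ, τ) = 2exp(-2ξ)sin(3ξ)cos(3τ) + exp(-2ξ)sin(4ξ)cos(4τ)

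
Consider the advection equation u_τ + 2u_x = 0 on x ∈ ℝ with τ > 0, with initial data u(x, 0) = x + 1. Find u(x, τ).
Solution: By method of characteristics (waves move right with speed 2):
Along characteristics x - 2τ = const, u is constant, so u(x,τ) = f(x - 2τ) with f = u(·, 0).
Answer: u(x, τ) = x - 2τ + 1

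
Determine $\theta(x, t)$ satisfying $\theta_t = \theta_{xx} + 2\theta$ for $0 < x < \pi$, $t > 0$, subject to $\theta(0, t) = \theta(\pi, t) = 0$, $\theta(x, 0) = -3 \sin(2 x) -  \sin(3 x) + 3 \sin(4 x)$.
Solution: Substitute $\theta = e^{2t}u$, i.e. $u = e^{-2t}\theta$.
By the product rule, $\theta_t = e^{2t}(u_t + 2u)$, $\theta_{xx} = e^{2t}u_{xx}$.
Substituting into the PDE and dividing by $e^{2t}$: $u_t + 2u = u_{xx} + 2u$.
The lower-order terms cancel, leaving the standard heat equation $u_t = u_{xx}$.
Initial data for $u$: $u(x,0) = \theta(x,0) = -3 \sin(2 x) - \sin(3 x) + 3 \sin(4 x)$. The boundary conditions carry over: $u(0,t) = u(\pi,t) = 0$.
Solve for $u$:
  Using separation of variables $u = X(x)G(t)$:
  Eigenfunctions: $\sin(nx)$, $n = 1, 2, 3, \ldots$
  General solution: $u(x, t) = \sum c_n \sin(nx) e^{-n^2 t}$
  Matching $u(x,0) = -3 \sin(2 x) - \sin(3 x) + 3 \sin(4 x)$ term by term: $c_2=-3, c_3=-1, c_4=3$.
Hence $u(x,t) = -3 e^{-4 t} \sin(2 x) - e^{-9 t} \sin(3 x) + 3 e^{-16 t} \sin(4 x)$.
Transform back: $\theta(x,t) = e^{2t}u(x,t)$.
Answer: $\theta(x, t) = -3 e^{-2 t} \sin(2 x) -  e^{-7 t} \sin(3 x) + 3 e^{-14 t} \sin(4 x)$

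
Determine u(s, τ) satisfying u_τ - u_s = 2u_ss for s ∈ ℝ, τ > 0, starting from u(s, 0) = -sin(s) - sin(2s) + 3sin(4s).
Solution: Moving frame: η = s + τ, σ = τ, u = w(η,σ), so u_τ = w_σ + w_η and u_ss = w_ηη.
Hence u_τ - u_s = w_σ and the PDE becomes the heat equation w_σ = 2w_ηη on η ∈ ℝ.
Initial data: w(η,0) = u(η,0) = -sin(η) - sin(2η) + 3sin(4η). Each mode sin(nη) decays as exp(-2n²σ) on ℝ, so w(η,σ) = Σ c_n exp(-2n²σ) sin(nη) with c_1=-1, c_2=-1, c_4=3: w(η,σ) = -exp(-2σ)sin(η) - exp(-8σ)sin(2η) + 3exp(-32σ)sin(4η).
Substituting back: u(s,τ) = w(s + τ, τ).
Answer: u(s, τ) = -exp(-2τ)sin(s + τ) - exp(-8τ)sin(2s + 2τ) + 3exp(-32τ)sin(4s + 4τ)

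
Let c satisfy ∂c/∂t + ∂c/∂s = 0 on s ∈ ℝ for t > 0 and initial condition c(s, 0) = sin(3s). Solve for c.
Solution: By characteristics (ds/dt = 1), c(s,t) = f(s - t) with f = c(·, 0).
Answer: c(s, t) = sin(3s - 3t)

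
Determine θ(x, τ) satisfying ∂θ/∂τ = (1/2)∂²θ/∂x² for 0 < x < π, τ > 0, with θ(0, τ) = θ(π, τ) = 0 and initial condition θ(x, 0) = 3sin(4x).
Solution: Using separation of variables θ = X(x)G(τ):
Eigenfunctions: sin(nx), n = 1, 2, 3, ...
General solution: θ(x, τ) = Σ c_n sin(nx) exp(-n² τ/2)
Matching θ(x,0) = 3sin(4x) term by term: c_4=3.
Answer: θ(x, τ) = 3exp(-8τ)sin(4x)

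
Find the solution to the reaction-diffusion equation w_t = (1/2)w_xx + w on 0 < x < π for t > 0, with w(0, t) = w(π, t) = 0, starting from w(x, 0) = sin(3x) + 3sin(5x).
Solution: Substitute w = exp(t)u.
Then w_t = exp(t)(u_t + u), w_xx = exp(t)u_xx; substituting and dividing by exp(t), the lower-order terms cancel: u_t = (1/2)u_xx (standard heat equation).
Data for u: u(x,0) = w(x,0) = sin(3x) + 3sin(5x). The boundary conditions carry over: u(0,t) = u(π,t) = 0.
Separating variables: u = Σ c_n exp(-n²t/2) sin(nx). From u(x,0) = sin(3x) + 3sin(5x): c_3=1, c_5=3.
So u(x,t) = exp(-9t/2)sin(3x) + 3exp(-25t/2)sin(5x), and w(x,t) = exp(t)u(x,t).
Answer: w(x, t) = exp(-7t/2)sin(3x) + 3exp(-23t/2)sin(5x)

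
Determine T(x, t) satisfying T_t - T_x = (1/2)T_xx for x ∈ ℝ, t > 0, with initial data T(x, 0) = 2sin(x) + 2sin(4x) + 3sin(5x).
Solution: Change to a moving frame: let η = x + t, σ = t and write T(x,t) = u(η,σ).
By the chain rule T_t = u_σ + u_η, T_x = u_η, T_xx = u_ηη.
Then T_t - T_x = u_σ: the advection term cancels and the PDE becomes the heat equation u_σ = (1/2)u_ηη on η ∈ ℝ.
Initial data: u(η,0) = T(η,0) = 2sin(η) + 2sin(4η) + 3sin(5η).
On η ∈ ℝ each mode satisfies (sin(nη))″ = -n² sin(nη), so exp(-n²σ/2) sin(nη) solves the heat equation; by superposition u(η,σ) = Σ c_n exp(-n²σ/2) sin(nη).
Reading off the coefficients: c_1=2, c_4=2, c_5=3, so u(η,σ) = 2exp(-8σ)sin(4η) + 2exp(-σ/2)sin(η) + 3exp(-25σ/2)sin(5η).
Substituting back η = x + t, σ = t: T(x,t) = u(x + t, t).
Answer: T(x, t) = 2exp(-8t)sin(4t + 4x) + 2exp(-t/2)sin(t + x) + 3exp(-25t/2)sin(5t + 5x)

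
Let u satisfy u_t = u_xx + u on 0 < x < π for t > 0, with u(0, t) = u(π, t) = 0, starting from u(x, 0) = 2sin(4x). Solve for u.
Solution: Substitute u = exp(t)w.
Then u_t = exp(t)(w_t + w), u_xx = exp(t)w_xx; substituting and dividing by exp(t), the lower-order terms cancel: w_t = w_xx (standard heat equation).
Data for w: w(x,0) = u(x,0) = 2sin(4x). The boundary conditions carry over: w(0,t) = w(π,t) = 0.
Separating variables: w = Σ c_n exp(-n²t) sin(nx). From w(x,0) = 2sin(4x): c_4=2.
So w(x,t) = 2exp(-16t)sin(4x), and u(x,t) = exp(t)w(x,t).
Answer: u(x, t) = 2exp(-15t)sin(4x)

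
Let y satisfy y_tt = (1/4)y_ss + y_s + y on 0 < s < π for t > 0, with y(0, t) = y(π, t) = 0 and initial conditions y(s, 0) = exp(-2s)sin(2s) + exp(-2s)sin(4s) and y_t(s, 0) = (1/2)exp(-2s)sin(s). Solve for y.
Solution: Substitute y = exp(-2s)u, i.e. u = exp(2s)y.
By the product rule, y_s = exp(-2s)(u_s - 2u), y_ss = exp(-2s)(u_ss - 4u_s + 4u), y_tt = exp(-2s)u_tt.
Substituting into the PDE and dividing by exp(-2s): u_tt = (1/4)(u_ss - 4u_s + 4u) + (u_s - 2u) + u.
The lower-order terms cancel, leaving the standard wave equation u_tt = (1/4)u_ss.
Initial data for u: u(s,0) = exp(2s)y(s,0) = sin(2s) + sin(4s); u_t(s,0) = exp(2s)y_t(s,0) = (1/2)sin(s). The boundary conditions carry over: u(0,t) = u(π,t) = 0.
Solve for u:
  Using separation of variables u = X(s)T(t):
  Eigenfunctions: sin(ns), n = 1, 2, 3, ...
  General solution: u(s, t) = Σ [A_n cos(n t/2) + B_n sin(n t/2)] sin(ns)
  From u(s,0) = sin(2s) + sin(4s): A_2=1, A_4=1. From u_t(s,0) = (1/2)sin(s), using u_t(s,0) = Σ ω_n B_n sin(ns) with ω_n = n/2: B_1 = (1/2)/(1/2) = 1.
Hence u(s,t) = sin(s)sin(t/2) + sin(2s)cos(t) + sin(4s)cos(2t).
Transform back: y(s,t) = exp(-2s)u(s,t).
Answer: y(s, t) = exp(-2s)sin(s)sin(t/2) + exp(-2s)sin(2s)cos(t) + exp(-2s)sin(4s)cos(2t)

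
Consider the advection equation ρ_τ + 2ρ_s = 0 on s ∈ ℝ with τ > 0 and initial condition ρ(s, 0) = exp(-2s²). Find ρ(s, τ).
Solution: By method of characteristics (waves move right with speed 2):
Along characteristics s - 2τ = const, ρ is constant, so ρ(s,τ) = f(s - 2τ) with f = ρ(·, 0).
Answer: ρ(s, τ) = exp(-2(s - 2τ)²)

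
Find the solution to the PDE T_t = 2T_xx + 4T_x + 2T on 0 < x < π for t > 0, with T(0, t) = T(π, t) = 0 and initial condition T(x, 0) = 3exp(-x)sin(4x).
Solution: Substitute T = exp(-x)u, i.e. u = exp(x)T.
By the product rule, T_x = exp(-x)(u_x - u), T_xx = exp(-x)(u_xx - 2u_x + u), T_t = exp(-x)u_t.
Substituting into the PDE and dividing by exp(-x): u_t = 2(u_xx - 2u_x + u) + 4(u_x - u) + 2u.
The lower-order terms cancel, leaving the standard heat equation u_t = 2u_xx.
Initial data for u: u(x,0) = exp(x)T(x,0) = 3sin(4x). The boundary conditions carry over: u(0,t) = u(π,t) = 0.
Solve for u:
  Using separation of variables u = X(x)G(t):
  Eigenfunctions: sin(nx), n = 1, 2, 3, ...
  General solution: u(x, t) = Σ c_n sin(nx) exp(-2n² t)
  Matching u(x,0) = 3sin(4x) term by term: c_4=3.
Hence u(x,t) = 3exp(-32t)sin(4x).
Transform back: T(x,t) = exp(-x)u(x,t).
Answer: T(x, t) = 3exp(-32t)exp(-x)sin(4x)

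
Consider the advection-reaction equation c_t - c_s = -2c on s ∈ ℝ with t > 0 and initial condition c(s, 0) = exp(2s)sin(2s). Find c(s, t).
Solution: Substitute c = exp(2s)u.
Then c_s = exp(2s)(u_s + 2u), c_t = exp(2s)u_t; substituting and dividing by exp(2s), the lower-order terms cancel: u_t - u_s = 0 (standard advection equation).
Data for u: u(s,0) = exp(-2s)c(s,0) = sin(2s).
By characteristics (ds/dt = -1), u(s,t) = f(s + t) with f = u(·, 0).
So u(s,t) = sin(2s + 2t), and c(s,t) = exp(2s)u(s,t).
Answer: c(s, t) = exp(2s)sin(2s + 2t)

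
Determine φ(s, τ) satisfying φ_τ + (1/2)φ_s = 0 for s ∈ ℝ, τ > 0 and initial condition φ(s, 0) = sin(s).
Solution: By method of characteristics (waves move right with speed 1/2):
Along characteristics s - (1/2)τ = const, φ is constant, so φ(s,τ) = f(s - (1/2)τ) with f = φ(·, 0).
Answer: φ(s, τ) = sin(s - τ/2)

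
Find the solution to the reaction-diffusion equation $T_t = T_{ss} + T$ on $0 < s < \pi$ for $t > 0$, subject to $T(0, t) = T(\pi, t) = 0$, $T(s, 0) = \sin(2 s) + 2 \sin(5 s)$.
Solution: Substitute $T = e^{t}u$.
Then $T_t = e^{t}(u_t + u)$, $T_{ss} = e^{t}u_{ss}$; substituting and dividing by $e^{t}$, the lower-order terms cancel: $u_t = u_{ss}$ (standard heat equation).
Data for $u$: $u(s,0) = T(s,0) = \sin(2 s) + 2 \sin(5 s)$. The boundary conditions carry over: $u(0,t) = u(\pi,t) = 0$.
Separating variables: $u = \sum c_n e^{-n^2t} \sin(ns)$. From $u(s,0) = \sin(2 s) + 2 \sin(5 s)$: $c_2=1, c_5=2$.
So $u(s,t) = e^{-4 t} \sin(2 s) + 2 e^{-25 t} \sin(5 s)$, and $T(s,t) = e^{t}u(s,t)$.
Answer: $T(s, t) = e^{-3 t} \sin(2 s) + 2 e^{-24 t} \sin(5 s)$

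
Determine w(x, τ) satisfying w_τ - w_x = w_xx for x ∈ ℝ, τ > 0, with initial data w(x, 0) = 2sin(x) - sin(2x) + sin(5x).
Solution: Moving frame: η = x + τ, σ = τ, w = u(η,σ), so w_τ = u_σ + u_η and w_xx = u_ηη.
Hence w_τ - w_x = u_σ and the PDE becomes the heat equation u_σ = u_ηη on η ∈ ℝ.
Initial data: u(η,0) = w(η,0) = 2sin(η) - sin(2η) + sin(5η). Each mode sin(nη) decays as exp(-n²σ) on ℝ, so u(η,σ) = Σ c_n exp(-n²σ) sin(nη) with c_1=2, c_2=-1, c_5=1: u(η,σ) = 2exp(-σ)sin(η) - exp(-4σ)sin(2η) + exp(-25σ)sin(5η).
Substituting back: w(x,τ) = u(x + τ, τ).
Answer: w(x, τ) = 2exp(-τ)sin(x + τ) - exp(-4τ)sin(2x + 2τ) + exp(-25τ)sin(5x + 5τ)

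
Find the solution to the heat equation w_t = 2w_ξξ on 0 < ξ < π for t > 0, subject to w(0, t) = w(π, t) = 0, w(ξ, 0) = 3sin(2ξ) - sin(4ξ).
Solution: Using separation of variables w = X(ξ)T(t):
Eigenfunctions: sin(nξ), n = 1, 2, 3, ...
General solution: w(ξ, t) = Σ c_n sin(nξ) exp(-2n² t)
Matching w(ξ,0) = 3sin(2ξ) - sin(4ξ) term by term: c_2=3, c_4=-1.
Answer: w(ξ, t) = 3exp(-8t)sin(2ξ) - exp(-32t)sin(4ξ)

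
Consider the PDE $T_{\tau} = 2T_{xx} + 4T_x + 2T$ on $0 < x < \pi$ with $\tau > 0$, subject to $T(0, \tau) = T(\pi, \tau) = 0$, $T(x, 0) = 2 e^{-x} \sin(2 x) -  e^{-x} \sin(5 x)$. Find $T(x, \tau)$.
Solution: Substitute $T = e^{-x}u$.
Then $T_x = e^{-x}(u_x - u)$, $T_{xx} = e^{-x}(u_{xx} - 2u_x + u)$, $T_{\tau} = e^{-x}u_{\tau}$; substituting and dividing by $e^{-x}$, the lower-order terms cancel: $u_{\tau} = 2u_{xx}$ (standard heat equation).
Data for $u$: $u(x,0) = e^{x}T(x,0) = 2 \sin(2 x) - \sin(5 x)$. The boundary conditions carry over: $u(0,\tau) = u(\pi,\tau) = 0$.
Separating variables: $u = \sum c_n e^{-2n^2\tau} \sin(nx)$. From $u(x,0) = 2 \sin(2 x) - \sin(5 x)$: $c_2=2, c_5=-1$.
So $u(x,\tau) = 2 e^{-8 \tau} \sin(2 x) - e^{-50 \tau} \sin(5 x)$, and $T(x,\tau) = e^{-x}u(x,\tau)$.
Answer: $T(x, \tau) = 2 e^{-8 \tau} e^{-x} \sin(2 x) -  e^{-50 \tau} e^{-x} \sin(5 x)$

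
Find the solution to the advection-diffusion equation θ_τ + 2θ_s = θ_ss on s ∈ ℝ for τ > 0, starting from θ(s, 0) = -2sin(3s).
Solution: Change to a moving frame: let η = s - 2τ, σ = τ and write θ(s,τ) = u(η,σ).
By the chain rule θ_τ = u_σ - 2u_η, θ_s = u_η, θ_ss = u_ηη.
Then θ_τ + 2θ_s = u_σ: the advection term cancels and the PDE becomes the heat equation u_σ = u_ηη on η ∈ ℝ.
Initial data: u(η,0) = θ(η,0) = -2sin(3η).
On η ∈ ℝ each mode satisfies (sin(nη))″ = -n² sin(nη), so exp(-n²σ) sin(nη) solves the heat equation; by superposition u(η,σ) = Σ c_n exp(-n²σ) sin(nη).
Reading off the coefficients: c_3=-2, so u(η,σ) = -2exp(-9σ)sin(3η).
Substituting back η = s - 2τ, σ = τ: θ(s,τ) = u(s - 2τ, τ).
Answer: θ(s, τ) = -2exp(-9τ)sin(3s - 6τ)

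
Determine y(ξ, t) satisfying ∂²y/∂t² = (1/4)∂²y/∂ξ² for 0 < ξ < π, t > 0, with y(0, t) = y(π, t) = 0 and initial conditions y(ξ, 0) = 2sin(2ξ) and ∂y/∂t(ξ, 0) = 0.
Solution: Separating variables: y = Σ [A_n cos(ω_n t) + B_n sin(ω_n t)] sin(nξ), ω_n = n/2. From ICs: A_2=2.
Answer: y(ξ, t) = 2sin(2ξ)cos(t)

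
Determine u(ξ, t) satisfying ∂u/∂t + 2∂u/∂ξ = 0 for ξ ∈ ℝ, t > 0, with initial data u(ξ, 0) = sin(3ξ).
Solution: By method of characteristics (waves move right with speed 2):
Along characteristics ξ - 2t = const, u is constant, so u(ξ,t) = f(ξ - 2t) with f = u(·, 0).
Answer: u(ξ, t) = -sin(6t - 3ξ)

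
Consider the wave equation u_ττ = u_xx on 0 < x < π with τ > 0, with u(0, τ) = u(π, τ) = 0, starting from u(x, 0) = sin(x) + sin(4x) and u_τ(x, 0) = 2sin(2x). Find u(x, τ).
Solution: Using separation of variables u = X(x)T(τ):
Eigenfunctions: sin(nx), n = 1, 2, 3, ...
General solution: u(x, τ) = Σ [A_n cos(n τ) + B_n sin(n τ)] sin(nx)
From u(x,0) = sin(x) + sin(4x): A_1=1, A_4=1. From u_τ(x,0) = 2sin(2x), using u_τ(x,0) = Σ ω_n B_n sin(nx) with ω_n = n: B_2 = 2/2 = 1.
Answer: u(x, τ) = sin(x)cos(τ) + sin(2x)sin(2τ) + sin(4x)cos(4τ)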